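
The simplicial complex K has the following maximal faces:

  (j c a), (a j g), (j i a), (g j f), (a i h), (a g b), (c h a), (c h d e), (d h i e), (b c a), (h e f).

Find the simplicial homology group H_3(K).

H_3 = 0.

K has 10 vertices, 24 edges, 16 triangles, 2 3-simplices.
rank ∂_3 = 2, rank ∂_4 = 0 ⇒ b_3 = 2 − 2 − 0 = 0. So H_3 = 0.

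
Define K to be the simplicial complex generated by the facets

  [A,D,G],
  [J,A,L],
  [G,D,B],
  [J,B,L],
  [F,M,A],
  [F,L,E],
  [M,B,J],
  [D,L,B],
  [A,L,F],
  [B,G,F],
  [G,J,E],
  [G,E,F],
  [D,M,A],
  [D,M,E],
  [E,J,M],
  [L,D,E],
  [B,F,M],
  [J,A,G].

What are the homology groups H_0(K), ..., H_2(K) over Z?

Take the total order A < B < D < E < F < G < J < L < M on the vertex set. Then K (dimension 2) consists of the simplices:

  0-simplices (9): A, B, D, E, F, G, J, L, M
  1-simplices (27): AD, AF, AG, AJ, AL, AM, BD, BF, BG, BJ, BL, BM, DE, DG, DL, DM, EF, EG, EJ, EL, EM, FG, FL, FM, GJ, JL, JM
  2-simplices (18): ADG, ADM, AFL, AFM, AGJ, AJL, BDG, BDL, BFG, BFM, BJL, BJM, DEL, DEM, EFG, EFL, EGJ, EJM

giving chain groups C_0 ≅ Z^9, C_1 ≅ Z^27, C_2 ≅ Z^18.

∂_1: C_1 → C_0 is given by ∂[p,q] = [q] − [p].
As a 9×27 matrix over Z this has rank 8, with invariant factors (1,1,1,1,1,1,1,1).

The boundary map ∂_2: C_2 → C_1 acts by ∂[p,q,r] = [q,r] − [p,r] + [p,q]. For instance
  ∂ADM = DM − AM + AD,
  ∂BDG = DG − BG + BD.
The resulting 27×18 matrix has rank 17, and its Smith normal form has invariant factors (1,1,1,1,1,1,1,1,1,1,1,1,1,1,1,1,1).

Now H_k = ker ∂_k / im ∂_{k+1}, so:

  H_0: rank C_0 − rank ∂_1 = 9 − 8 = 1, and the invariant factors of ∂_1 are all 1, so H_0 ≅ Z.
  H_1: rank ker ∂_1 − rank ∂_2 = (27 − 8) − 17 = 2, and the invariant factors of ∂_2 are all 1, so H_1 ≅ Z^2.
  H_2: rank ker ∂_2 − rank ∂_3 = (18 − 17) − 0 = 1, and there is no ∂_3, so H_2 ≅ Z.

H_0 = Z,  H_1 = Z^2,  H_2 = Z.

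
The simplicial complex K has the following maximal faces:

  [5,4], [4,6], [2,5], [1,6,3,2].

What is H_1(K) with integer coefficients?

Take the total order 1 < 2 < 3 < 4 < 5 < 6 on the vertex set. Then K (dimension 3) consists of the simplices:

  0-simplices (6): [1], [2], [3], [4], [5], [6]
  1-simplices (9): [1,2], [1,3], [1,6], [2,3], [2,5], [2,6], [3,6], [4,5], [4,6]
  2-simplices (4): [1,2,3], [1,2,6], [1,3,6], [2,3,6]
  3-simplices (1): [1,2,3,6]

giving chain groups C_0 ≅ Z^6, C_1 ≅ Z^9, C_2 ≅ Z^4, C_3 ≅ Z^1.

∂_1: C_1 → C_0 is given by ∂[p,q] = [q] − [p].
The resulting 6×9 matrix has rank 5, and its Smith normal form has invariant factors (1,1,1,1,1).

Boundary ∂_2: C_2 → C_1 acts by ∂[p,q,r] = [q,r] − [p,r] + [p,q]. For instance
  ∂[1,3,6] = [3,6] − [1,6] + [1,3],
  ∂[1,2,6] = [2,6] − [1,6] + [1,2].
This gives a 9×4 integer matrix of rank 3; reducing to Smith normal form yields diagonal entries (1,1,1).

The boundary map ∂_3: C_3 → C_2 sends each 3-simplex σ to the alternating sum Σ_i (−1)^i (σ with its i-th vertex removed). For instance
  ∂[1,2,3,6] = [2,3,6] − [1,3,6] + [1,2,6] − [1,2,3].
The resulting 4×1 matrix has rank 1, and its Smith normal form has invariant factors (1).

Computing H_k = (kernel of ∂_k) / (image of ∂_{k+1}):

  H_1: rank ker ∂_1 − rank ∂_2 = (9 − 5) − 3 = 1, and the invariant factors of ∂_2 are all 1, so H_1 ≅ Z.

H_1 = Z.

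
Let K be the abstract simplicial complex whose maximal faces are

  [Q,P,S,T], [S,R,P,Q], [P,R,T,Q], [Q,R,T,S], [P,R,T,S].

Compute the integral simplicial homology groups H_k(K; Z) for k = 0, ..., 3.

Fix the vertex order P < Q < R < S < T and write every simplex with vertices in increasing order. Then dim K = 3 and the simplices of K are:

  0-simplices (5): P, Q, R, S, T
  1-simplices (10): PQ, PR, PS, PT, QR, QS, QT, RS, RT, ST
  2-simplices (10): PQR, PQS, PQT, PRS, PRT, PST, QRS, QRT, QST, RST
  3-simplices (5): PQRS, PQRT, PQST, PRST, QRST

Hence C_0 ≅ Z^5, C_1 ≅ Z^10, C_2 ≅ Z^10, C_3 ≅ Z^5.

Boundary ∂_1: C_1 → C_0 is given by ∂[p,q] = [q] − [p].
This gives a 5×10 integer matrix of rank 4; reducing to Smith normal form yields diagonal entries (1,1,1,1).

∂_2: C_2 → C_1 sends each 2-simplex [p,q,r] to [q,r] − [p,r] + [p,q]. For instance
  ∂RST = ST − RT + RS,
  ∂QRT = RT − QT + QR.
This gives a 10×10 integer matrix of rank 6; reducing to Smith normal form yields diagonal entries (1,1,1,1,1,1).

The boundary map ∂_3: C_3 → C_2 sends each 3-simplex σ to the alternating sum Σ_i (−1)^i (σ with its i-th vertex removed). For instance
  ∂PQST = QST − PST + PQT − PQS,
  ∂PQRS = QRS − PRS + PQS − PQR.
As a 10×5 matrix over Z this has rank 4, with invariant factors (1,1,1,1).

Reading off H_k = ker ∂_k / im ∂_{k+1}:

  H_0: rank C_0 − rank ∂_1 = 5 − 4 = 1, and the invariant factors of ∂_1 are all 1, so H_0 = Z.
  H_1: rank ker ∂_1 − rank ∂_2 = (10 − 4) − 6 = 0, and the invariant factors of ∂_2 are all 1, so H_1 = 0.
  H_2: rank ker ∂_2 − rank ∂_3 = (10 − 6) − 4 = 0, and the invariant factors of ∂_3 are all 1, so H_2 = 0.
  H_3: rank ker ∂_3 − rank ∂_4 = (5 − 4) − 0 = 1, and there is no ∂_4, so H_3 = Z.

H_0 ≅ Z,  H_1 = 0,  H_2 = 0,  H_3 ≅ Z.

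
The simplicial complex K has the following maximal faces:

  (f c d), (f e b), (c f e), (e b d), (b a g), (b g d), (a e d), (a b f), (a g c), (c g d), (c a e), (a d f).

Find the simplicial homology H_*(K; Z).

Fix the vertex order a < b < c < d < e < f < g and write every simplex with vertices in increasing order. Then dim K = 2 and the simplices of K are:

  0-simplices (7): a, b, c, d, e, f, g
  1-simplices (18): ab, ac, ad, ae, af, ag, bd, be, bf, bg, cd, ce, cf, cg, de, df, dg, ef
  2-simplices (12): abf, abg, ace, acg, ade, adf, bde, bdg, bef, cdf, cdg, cef

Hence C_0 ≅ Z^7, C_1 ≅ Z^18, C_2 ≅ Z^12.

The boundary map ∂_1: C_1 → C_0 is given by ∂[p,q] = [q] − [p].
This gives a 7×18 integer matrix of rank 6; reducing to Smith normal form yields diagonal entries (1,1,1,1,1,1).

The boundary map ∂_2: C_2 → C_1 maps a triangle to the signed sum of its edges. For instance
  ∂bde = de − be + bd,
  ∂adf = df − af + ad.
This gives a 18×12 integer matrix of rank 12; reducing to Smith normal form yields diagonal entries (1,1,1,1,1,1,1,1,1,1,1,2).

Now H_k = ker ∂_k / im ∂_{k+1}, so:

  H_0: rank C_0 − rank ∂_1 = 7 − 6 = 1, and the invariant factors of ∂_1 are all 1, so H_0 = Z.
  H_1: rank ker ∂_1 − rank ∂_2 = (18 − 6) − 12 = 0, and ∂_2 has invariant factor 2 > 1, so H_1 = Z/2Z.
  H_2: rank ker ∂_2 − rank ∂_3 = (12 − 12) − 0 = 0, and there is no ∂_3, so H_2 = 0.

As a check, the Euler characteristic is 7 − 18 + 12 = 1, which agrees with 1 − 0 + 0 = 1.

H_0 ≅ Z,  H_1 ≅ Z/2Z,  H_2 = 0.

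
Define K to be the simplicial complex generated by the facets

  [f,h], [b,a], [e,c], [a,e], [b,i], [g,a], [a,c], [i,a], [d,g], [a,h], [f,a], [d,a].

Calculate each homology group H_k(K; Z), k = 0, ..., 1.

Order the vertices as a < b < c < d < e < f < g < h < i. Listing each simplex with vertices in this order, K has dimension 1 with simplices:

  0-simplices (9): a, b, c, d, e, f, g, h, i
  1-simplices (12): ab, ac, ad, ae, af, ag, ah, ai, bi, ce, dg, fh

giving chain groups C_0 ≅ Z^9, C_1 ≅ Z^12.

∂_1: C_1 → C_0 sends each edge [p,q] (with p < q) to q − p. For instance
  ∂dg = g − d.
The resulting 9×12 matrix has rank 8, and its Smith normal form has invariant factors (1,1,1,1,1,1,1,1).

Computing H_k = (kernel of ∂_k) / (image of ∂_{k+1}):

  H_0: rank C_0 − rank ∂_1 = 9 − 8 = 1, and the invariant factors of ∂_1 are all 1, so H_0 = Z.
  H_1: rank ker ∂_1 − rank ∂_2 = (12 − 8) − 0 = 4, and there is no ∂_2, so H_1 = Z^4.

H_0 = Z,  H_1 = Z^4.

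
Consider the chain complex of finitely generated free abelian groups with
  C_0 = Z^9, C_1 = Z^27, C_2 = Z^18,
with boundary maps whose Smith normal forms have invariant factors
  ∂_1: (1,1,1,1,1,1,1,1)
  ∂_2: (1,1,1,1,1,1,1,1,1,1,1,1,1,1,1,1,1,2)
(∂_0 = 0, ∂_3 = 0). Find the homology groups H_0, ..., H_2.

H_0 = Z,  H_1 = Z ⊕ Z_2,  H_2 = 0.

H_0: b_0 = 9 − 0 − 8 = 1; torsion from ∂_1 factors > 1: none. So H_0 = Z.
H_1: b_1 = 27 − 8 − 18 = 1; torsion from ∂_2 factors > 1: [2]. So H_1 = Z ⊕ Z_2.
H_2: b_2 = 18 − 18 − 0 = 0; torsion from ∂_3 factors > 1: none. So H_2 = 0.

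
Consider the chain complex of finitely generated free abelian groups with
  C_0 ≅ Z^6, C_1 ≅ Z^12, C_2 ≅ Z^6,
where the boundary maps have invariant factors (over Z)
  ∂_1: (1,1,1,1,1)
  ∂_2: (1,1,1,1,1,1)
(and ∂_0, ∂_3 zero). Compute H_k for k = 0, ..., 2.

H_0: b_0 = 6 − 0 − 5 = 1; torsion from ∂_1 factors > 1: none. So H_0 = Z.
H_1: b_1 = 12 − 5 − 6 = 1; torsion from ∂_2 factors > 1: none. So H_1 = Z.
H_2: b_2 = 6 − 6 − 0 = 0; torsion from ∂_3 factors > 1: none. So H_2 = 0.

H_0 = Z,  H_1 = Z,  H_2 = 0.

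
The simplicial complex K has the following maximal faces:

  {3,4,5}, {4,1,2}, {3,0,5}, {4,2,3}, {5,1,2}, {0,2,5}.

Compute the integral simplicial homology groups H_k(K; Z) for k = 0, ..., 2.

Fix the vertex order 0 < 1 < 2 < 3 < 4 < 5 and write every simplex with vertices in increasing order. Then dim K = 2 and the simplices of K are:

  0-simplices (6): [0], [1], [2], [3], [4], [5]
  1-simplices (12): [0,2], [0,3], [0,5], [1,2], [1,4], [1,5], [2,3], [2,4], [2,5], [3,4], [3,5], [4,5]
  2-simplices (6): [0,2,5], [0,3,5], [1,2,4], [1,2,5], [2,3,4], [3,4,5]

Hence C_0 ≅ Z^6, C_1 ≅ Z^12, C_2 ≅ Z^6.

∂_1: C_1 → C_0 sends each edge [p,q] (with p < q) to q − p. For instance
  ∂[2,4] = [4] − [2].
This gives a 6×12 integer matrix of rank 5; reducing to Smith normal form yields diagonal entries (1,1,1,1,1).

Boundary ∂_2: C_2 → C_1 sends each 2-simplex [p,q,r] to [q,r] − [p,r] + [p,q]. For instance
  ∂[1,2,5] = [2,5] − [1,5] + [1,2],
  ∂[1,2,4] = [2,4] − [1,4] + [1,2].
As a 12×6 matrix over Z this has rank 6, with invariant factors (1,1,1,1,1,1).

Now H_k = ker ∂_k / im ∂_{k+1}, so:

  H_0: rank C_0 − rank ∂_1 = 6 − 5 = 1, and the invariant factors of ∂_1 are all 1, so H_0 = Z.
  H_1: rank ker ∂_1 − rank ∂_2 = (12 − 5) − 6 = 1, and the invariant factors of ∂_2 are all 1, so H_1 = Z.
  H_2: rank ker ∂_2 − rank ∂_3 = (6 − 6) − 0 = 0, and there is no ∂_3, so H_2 = 0.

As a check, the Euler characteristic is 6 − 12 + 6 = 0, which agrees with 1 − 1 + 0 = 0.

H_0 = Z,  H_1 = Z,  H_2 = 0.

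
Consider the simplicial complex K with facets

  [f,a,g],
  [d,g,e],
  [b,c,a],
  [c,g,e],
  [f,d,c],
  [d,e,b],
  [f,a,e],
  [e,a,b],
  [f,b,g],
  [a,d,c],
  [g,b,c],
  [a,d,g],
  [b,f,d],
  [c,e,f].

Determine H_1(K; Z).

Fix the vertex order a < b < c < d < e < f < g and write every simplex with vertices in increasing order. Then dim K = 2 and the simplices of K are:

  0-simplices (7): a, b, c, d, e, f, g
  1-simplices (21): ab, ac, ad, ae, af, ag, bc, bd, be, bf, bg, cd, ce, cf, cg, de, df, dg, ef, eg, fg
  2-simplices (14): abc, abe, acd, adg, aef, afg, bcg, bde, bdf, bfg, cdf, cef, ceg, deg

giving chain groups C_0 ≅ Z^7, C_1 ≅ Z^21, C_2 ≅ Z^14.

The boundary map ∂_1: C_1 → C_0 is given by ∂[p,q] = [q] − [p]. For instance
  ∂cg = g − c.
This gives a 7×21 integer matrix of rank 6; reducing to Smith normal form yields diagonal entries (1,1,1,1,1,1).

Boundary ∂_2: C_2 → C_1 maps a triangle to the signed sum of its edges. For instance
  ∂cef = ef − cf + ce,
  ∂bcg = cg − bg + bc.
The 21×14 boundary matrix has rank 13 and Smith normal form diag(1,1,1,1,1,1,1,1,1,1,1,1,1).

From H_k ≅ ker(∂_k) / im(∂_{k+1}) we obtain:

  H_1: rank ker ∂_1 − rank ∂_2 = (21 − 6) − 13 = 2, and the invariant factors of ∂_2 are all 1, so H_1 ≅ Z^2.

H_1 = Z^2.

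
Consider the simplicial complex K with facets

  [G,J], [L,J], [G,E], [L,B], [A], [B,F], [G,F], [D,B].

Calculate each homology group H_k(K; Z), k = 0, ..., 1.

H_0 ≅ Z^2,  H_1 ≅ Z.

Fix the vertex order A < B < D < E < F < G < J < L and write every simplex with vertices in increasing order. Then dim K = 1 and the simplices of K are:

  0-simplices (8): A, B, D, E, F, G, J, L
  1-simplices (7): BD, BF, BL, EG, FG, GJ, JL

so the chain groups are C_0 ≅ Z^8, C_1 ≅ Z^7.

Boundary ∂_1: C_1 → C_0 is given by ∂[p,q] = [q] − [p].
The 8×7 boundary matrix has rank 6 and Smith normal form diag(1,1,1,1,1,1).

Now H_k = ker ∂_k / im ∂_{k+1}, so:

  H_0: rank C_0 − rank ∂_1 = 8 − 6 = 2, and the invariant factors of ∂_1 are all 1, so H_0 ≅ Z^2.
  H_1: rank ker ∂_1 − rank ∂_2 = (7 − 6) − 0 = 1, and there is no ∂_2, so H_1 ≅ Z.

As a check, the Euler characteristic is 8 − 7 = 1, which agrees with 2 − 1 = 1.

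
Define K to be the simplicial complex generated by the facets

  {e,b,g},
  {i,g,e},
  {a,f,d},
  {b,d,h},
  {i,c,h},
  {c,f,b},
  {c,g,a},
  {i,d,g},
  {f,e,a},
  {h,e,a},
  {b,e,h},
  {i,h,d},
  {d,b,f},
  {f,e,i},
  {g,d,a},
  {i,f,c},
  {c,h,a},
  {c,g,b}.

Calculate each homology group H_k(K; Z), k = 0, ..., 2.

K has 9 vertices, 27 edges, 18 triangles.
rank ∂_0 = 0, rank ∂_1 = 8 ⇒ b_0 = 9 − 0 − 8 = 1; all invariant factors of ∂_1 are 1 so no torsion. So H_0 ≅ Z.
rank ∂_1 = 8, rank ∂_2 = 17 ⇒ b_1 = 27 − 8 − 17 = 2; all invariant factors of ∂_2 are 1 so no torsion. So H_1 ≅ Z^2.
rank ∂_2 = 17, rank ∂_3 = 0 ⇒ b_2 = 18 − 17 − 0 = 1. So H_2 ≅ Z.

H_0 ≅ Z,  H_1 ≅ Z^2,  H_2 ≅ Z.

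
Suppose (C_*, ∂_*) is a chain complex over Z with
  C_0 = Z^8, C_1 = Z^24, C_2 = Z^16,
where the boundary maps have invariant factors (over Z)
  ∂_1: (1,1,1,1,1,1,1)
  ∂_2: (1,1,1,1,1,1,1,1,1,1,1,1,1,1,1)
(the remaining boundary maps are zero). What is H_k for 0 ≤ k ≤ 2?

H_0 = Z,  H_1 = Z^2,  H_2 = Z.

H_0: b_0 = 8 − 0 − 7 = 1; torsion from ∂_1 factors > 1: none. So H_0 = Z.
H_1: b_1 = 24 − 7 − 15 = 2; torsion from ∂_2 factors > 1: none. So H_1 = Z^2.
H_2: b_2 = 16 − 15 − 0 = 1; torsion from ∂_3 factors > 1: none. So H_2 = Z.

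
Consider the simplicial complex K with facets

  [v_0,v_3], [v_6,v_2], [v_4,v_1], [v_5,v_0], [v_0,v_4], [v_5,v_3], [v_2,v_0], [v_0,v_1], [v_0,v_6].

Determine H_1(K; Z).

Take the total order v_0 < v_1 < v_2 < v_3 < v_4 < v_5 < v_6 on the vertex set. Then K (dimension 1) consists of the simplices:

  0-simplices (7): [v_0], [v_1], [v_2], [v_3], [v_4], [v_5], [v_6]
  1-simplices (9): [v_0,v_1], [v_0,v_2], [v_0,v_3], [v_0,v_4], [v_0,v_5], [v_0,v_6], [v_1,v_4], [v_2,v_6], [v_3,v_5]

giving chain groups C_0 ≅ Z^7, C_1 ≅ Z^9.

The boundary map ∂_1: C_1 → C_0 maps an edge to its endpoints' difference, ∂[p,q] = q − p.
The 7×9 boundary matrix has rank 6 and Smith normal form diag(1,1,1,1,1,1).

Computing H_k = (kernel of ∂_k) / (image of ∂_{k+1}):

  H_1: rank ker ∂_1 − rank ∂_2 = (9 − 6) − 0 = 3, and there is no ∂_2, so H_1 = Z^3.

H_1 = Z^3.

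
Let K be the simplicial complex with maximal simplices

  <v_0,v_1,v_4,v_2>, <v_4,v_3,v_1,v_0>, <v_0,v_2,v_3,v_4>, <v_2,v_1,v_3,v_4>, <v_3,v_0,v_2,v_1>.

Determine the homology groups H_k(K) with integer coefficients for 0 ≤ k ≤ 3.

H_0 = Z,  H_1 = 0,  H_2 = 0,  H_3 = Z.

K has 5 vertices, 10 edges, 10 triangles, 5 3-simplices.
rank ∂_0 = 0, rank ∂_1 = 4 ⇒ b_0 = 5 − 0 − 4 = 1; all invariant factors of ∂_1 are 1 so no torsion. So H_0 ≅ Z.
rank ∂_1 = 4, rank ∂_2 = 6 ⇒ b_1 = 10 − 4 − 6 = 0; all invariant factors of ∂_2 are 1 so no torsion. So H_1 ≅ 0.
rank ∂_2 = 6, rank ∂_3 = 4 ⇒ b_2 = 10 − 6 − 4 = 0; all invariant factors of ∂_3 are 1 so no torsion. So H_2 ≅ 0.
rank ∂_3 = 4, rank ∂_4 = 0 ⇒ b_3 = 5 − 4 − 0 = 1. So H_3 ≅ Z.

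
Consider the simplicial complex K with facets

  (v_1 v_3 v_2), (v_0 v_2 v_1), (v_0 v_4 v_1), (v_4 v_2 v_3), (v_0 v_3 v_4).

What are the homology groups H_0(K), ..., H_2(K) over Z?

Order the vertices as v_0 < v_1 < v_2 < v_3 < v_4. Listing each simplex with vertices in this order, K has dimension 2 with simplices:

  0-simplices (5): [v_0], [v_1], [v_2], [v_3], [v_4]
  1-simplices (10): [v_0,v_1], [v_0,v_2], [v_0,v_3], [v_0,v_4], [v_1,v_2], [v_1,v_3], [v_1,v_4], [v_2,v_3], [v_2,v_4], [v_3,v_4]
  2-simplices (5): [v_0,v_1,v_2], [v_0,v_1,v_4], [v_0,v_3,v_4], [v_1,v_2,v_3], [v_2,v_3,v_4]

so the chain groups are C_0 ≅ Z^5, C_1 ≅ Z^10, C_2 ≅ Z^5.

∂_1: C_1 → C_0 sends each edge [p,q] (with p < q) to q − p.
As a 5×10 matrix over Z this has rank 4, with invariant factors (1,1,1,1).

Boundary ∂_2: C_2 → C_1 sends each 2-simplex [p,q,r] to [q,r] − [p,r] + [p,q]. For instance
  ∂[v_0,v_1,v_2] = [v_1,v_2] − [v_0,v_2] + [v_0,v_1],
  ∂[v_1,v_2,v_3] = [v_2,v_3] − [v_1,v_3] + [v_1,v_2].
The 10×5 boundary matrix has rank 5 and Smith normal form diag(1,1,1,1,1).

Reading off H_k = ker ∂_k / im ∂_{k+1}:

  H_0: rank C_0 − rank ∂_1 = 5 − 4 = 1, and the invariant factors of ∂_1 are all 1, so H_0 = Z.
  H_1: rank ker ∂_1 − rank ∂_2 = (10 − 4) − 5 = 1, and the invariant factors of ∂_2 are all 1, so H_1 = Z.
  H_2: rank ker ∂_2 − rank ∂_3 = (5 − 5) − 0 = 0, and there is no ∂_3, so H_2 = 0.

As a check, the Euler characteristic is 5 − 10 + 5 = 0, which agrees with 1 − 1 + 0 = 0.
(K is a triangulation of the Möbius band.)

H_0 = Z,  H_1 = Z,  H_2 = 0.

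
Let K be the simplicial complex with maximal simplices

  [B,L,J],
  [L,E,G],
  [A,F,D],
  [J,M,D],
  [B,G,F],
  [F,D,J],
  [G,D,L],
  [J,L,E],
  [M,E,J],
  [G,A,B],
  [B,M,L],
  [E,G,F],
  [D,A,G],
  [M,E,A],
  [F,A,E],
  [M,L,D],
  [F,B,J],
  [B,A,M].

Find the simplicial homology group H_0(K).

Order the vertices as A < B < D < E < F < G < J < L < M. Listing each simplex with vertices in this order, K has dimension 2 with simplices:

  0-simplices (9): A, B, D, E, F, G, J, L, M
  1-simplices (27): AB, AD, AE, AF, AG, AM, BF, BG, BJ, BL, BM, DF, DG, DJ, DL, DM, EF, EG, EJ, EL, EM, FG, FJ, GL, JL, JM, LM
  2-simplices (18): ABG, ABM, ADF, ADG, AEF, AEM, BFG, BFJ, BJL, BLM, DFJ, DGL, DJM, DLM, EFG, EGL, EJL, EJM

Hence C_0 ≅ Z^9, C_1 ≅ Z^27, C_2 ≅ Z^18.

The boundary map ∂_1: C_1 → C_0 is given by ∂[p,q] = [q] − [p]. For instance
  ∂FJ = J − F.
This gives a 9×27 integer matrix of rank 8; reducing to Smith normal form yields diagonal entries (1,1,1,1,1,1,1,1).

The boundary map ∂_2: C_2 → C_1 acts by ∂[p,q,r] = [q,r] − [p,r] + [p,q]. For instance
  ∂EJL = JL − EL + EJ,
  ∂AEM = EM − AM + AE.
This gives a 27×18 integer matrix of rank 18; reducing to Smith normal form yields diagonal entries (1,1,1,1,1,1,1,1,1,1,1,1,1,1,1,1,1,2).

Reading off H_k = ker ∂_k / im ∂_{k+1}:

  H_0: rank C_0 − rank ∂_1 = 9 − 8 = 1, and the invariant factors of ∂_1 are all 1, so H_0 ≅ Z.

H_0 ≅ Z.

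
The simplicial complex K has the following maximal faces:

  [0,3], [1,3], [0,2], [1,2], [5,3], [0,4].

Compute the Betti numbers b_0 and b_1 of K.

b_0 = 1, b_1 = 1.

Fix the vertex order 0 < 1 < 2 < 3 < 4 < 5 and write every simplex with vertices in increasing order. Then dim K = 1 and the simplices of K are:

  0-simplices (6): [0], [1], [2], [3], [4], [5]
  1-simplices (6): [0,2], [0,3], [0,4], [1,2], [1,3], [3,5]

Hence C_0 ≅ Z^6, C_1 ≅ Z^6.

The boundary map ∂_1: C_1 → C_0 sends each edge [p,q] (with p < q) to q − p. For instance
  ∂[1,2] = [2] − [1].
This gives a 6×6 integer matrix of rank 5; reducing to Smith normal form yields diagonal entries (1,1,1,1,1).

From H_k ≅ ker(∂_k) / im(∂_{k+1}) we obtain:

  H_0: rank C_0 − rank ∂_1 = 6 − 5 = 1, and the invariant factors of ∂_1 are all 1, so H_0 ≅ Z.
  H_1: rank ker ∂_1 − rank ∂_2 = (6 − 5) − 0 = 1, and there is no ∂_2, so H_1 ≅ Z.

Hence the Betti numbers are b_0 = 1, b_1 = 1.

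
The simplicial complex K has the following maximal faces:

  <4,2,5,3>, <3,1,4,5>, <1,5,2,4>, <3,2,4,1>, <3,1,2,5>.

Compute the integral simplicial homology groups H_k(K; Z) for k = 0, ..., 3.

Order the vertices as 1 < 2 < 3 < 4 < 5. Listing each simplex with vertices in this order, K has dimension 3 with simplices:

  0-simplices (5): [1], [2], [3], [4], [5]
  1-simplices (10): [1,2], [1,3], [1,4], [1,5], [2,3], [2,4], [2,5], [3,4], [3,5], [4,5]
  2-simplices (10): [1,2,3], [1,2,4], [1,2,5], [1,3,4], [1,3,5], [1,4,5], [2,3,4], [2,3,5], [2,4,5], [3,4,5]
  3-simplices (5): [1,2,3,4], [1,2,3,5], [1,2,4,5], [1,3,4,5], [2,3,4,5]

Hence C_0 ≅ Z^5, C_1 ≅ Z^10, C_2 ≅ Z^10, C_3 ≅ Z^5.

Boundary ∂_1: C_1 → C_0 is given by ∂[p,q] = [q] − [p]. For instance
  ∂[4,5] = [5] − [4].
This gives a 5×10 integer matrix of rank 4; reducing to Smith normal form yields diagonal entries (1,1,1,1).

∂_2: C_2 → C_1 maps a triangle to the signed sum of its edges. For instance
  ∂[1,3,5] = [3,5] − [1,5] + [1,3],
  ∂[1,2,4] = [2,4] − [1,4] + [1,2].
The resulting 10×10 matrix has rank 6, and its Smith normal form has invariant factors (1,1,1,1,1,1).

The boundary map ∂_3: C_3 → C_2 sends each 3-simplex σ to the alternating sum Σ_i (−1)^i (σ with its i-th vertex removed). For instance
  ∂[1,3,4,5] = [3,4,5] − [1,4,5] + [1,3,5] − [1,3,4],
  ∂[1,2,4,5] = [2,4,5] − [1,4,5] + [1,2,5] − [1,2,4].
The 10×5 boundary matrix has rank 4 and Smith normal form diag(1,1,1,1).

Computing H_k = (kernel of ∂_k) / (image of ∂_{k+1}):

  H_0: rank C_0 − rank ∂_1 = 5 − 4 = 1, and the invariant factors of ∂_1 are all 1, so H_0 = Z.
  H_1: rank ker ∂_1 − rank ∂_2 = (10 − 4) − 6 = 0, and the invariant factors of ∂_2 are all 1, so H_1 = 0.
  H_2: rank ker ∂_2 − rank ∂_3 = (10 − 6) − 4 = 0, and the invariant factors of ∂_3 are all 1, so H_2 = 0.
  H_3: rank ker ∂_3 − rank ∂_4 = (5 − 4) − 0 = 1, and there is no ∂_4, so H_3 = Z.

As a check, the Euler characteristic is 5 − 10 + 10 − 5 = 0, which agrees with 1 − 0 + 0 − 1 = 0.
(K is a triangulation of the 3-sphere S^3.)

H_0 ≅ Z,  H_1 = 0,  H_2 = 0,  H_3 ≅ Z.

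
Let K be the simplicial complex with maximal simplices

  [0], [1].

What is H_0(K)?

K has 2 vertices.
rank ∂_0 = 0, rank ∂_1 = 0 ⇒ b_0 = 2 − 0 − 0 = 2. So H_0 ≅ Z^2.

H_0 ≅ Z^2.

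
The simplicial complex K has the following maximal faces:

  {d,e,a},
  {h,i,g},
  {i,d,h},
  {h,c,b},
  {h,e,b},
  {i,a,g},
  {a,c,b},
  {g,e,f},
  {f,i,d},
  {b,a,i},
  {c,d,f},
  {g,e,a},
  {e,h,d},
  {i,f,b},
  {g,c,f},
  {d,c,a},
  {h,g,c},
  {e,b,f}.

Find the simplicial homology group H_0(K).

H_0 = Z.

Fix the vertex order a < b < c < d < e < f < g < h < i and write every simplex with vertices in increasing order. Then dim K = 2 and the simplices of K are:

  0-simplices (9): a, b, c, d, e, f, g, h, i
  1-simplices (27): ab, ac, ad, ae, ag, ai, bc, be, bf, bh, bi, cd, cf, cg, ch, de, df, dh, di, ef, eg, eh, fg, fi, gh, gi, hi
  2-simplices (18): abc, abi, acd, ade, aeg, agi, bch, bef, beh, bfi, cdf, cfg, cgh, deh, dfi, dhi, efg, ghi

giving chain groups C_0 ≅ Z^9, C_1 ≅ Z^27, C_2 ≅ Z^18.

∂_1: C_1 → C_0 maps an edge to its endpoints' difference, ∂[p,q] = q − p.
As a 9×27 matrix over Z this has rank 8, with invariant factors (1,1,1,1,1,1,1,1).

∂_2: C_2 → C_1 acts by ∂[p,q,r] = [q,r] − [p,r] + [p,q]. For instance
  ∂dfi = fi − di + df,
  ∂abi = bi − ai + ab.
The 27×18 boundary matrix has rank 17 and Smith normal form diag(1,1,1,1,1,1,1,1,1,1,1,1,1,1,1,1,1).

Now H_k = ker ∂_k / im ∂_{k+1}, so:

  H_0: rank C_0 − rank ∂_1 = 9 − 8 = 1, and the invariant factors of ∂_1 are all 1, so H_0 ≅ Z.

(K is a triangulation of the torus T^2.)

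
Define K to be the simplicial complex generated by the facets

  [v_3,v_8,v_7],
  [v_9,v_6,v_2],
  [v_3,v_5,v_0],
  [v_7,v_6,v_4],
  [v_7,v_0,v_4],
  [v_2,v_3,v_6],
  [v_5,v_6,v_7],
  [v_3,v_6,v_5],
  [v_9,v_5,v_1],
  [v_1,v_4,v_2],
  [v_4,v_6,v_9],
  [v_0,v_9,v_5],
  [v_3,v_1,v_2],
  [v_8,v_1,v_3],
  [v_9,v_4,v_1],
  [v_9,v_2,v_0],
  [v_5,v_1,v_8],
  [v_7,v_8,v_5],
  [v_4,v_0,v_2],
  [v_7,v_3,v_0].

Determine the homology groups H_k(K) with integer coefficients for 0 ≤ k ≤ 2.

We work with the vertex ordering v_0 < v_1 < v_2 < v_3 < v_4 < v_5 < v_6 < v_7 < v_8 < v_9. The simplices of K, each written with vertices in increasing order, are:

  0-simplices (10): [v_0], [v_1], [v_2], [v_3], [v_4], [v_5], [v_6], [v_7], [v_8], [v_9]
  1-simplices (30): (30 of them)
  2-simplices (20): (20 of them)

so the chain groups are C_0 ≅ Z^10, C_1 ≅ Z^30, C_2 ≅ Z^20.

The boundary map ∂_1: C_1 → C_0 sends each edge [p,q] (with p < q) to q − p.
This gives a 10×30 integer matrix of rank 9; reducing to Smith normal form yields diagonal entries (1,1,1,1,1,1,1,1,1).

Boundary ∂_2: C_2 → C_1 sends each 2-simplex [p,q,r] to [q,r] − [p,r] + [p,q]. For instance
  ∂[v_3,v_5,v_6] = [v_5,v_6] − [v_3,v_6] + [v_3,v_5],
  ∂[v_2,v_6,v_9] = [v_6,v_9] − [v_2,v_9] + [v_2,v_6].
The 30×20 boundary matrix has rank 20 and Smith normal form diag(1,1,1,1,1,1,1,1,1,1,1,1,1,1,1,1,1,1,1,2).

Now H_k = ker ∂_k / im ∂_{k+1}, so:

  H_0: rank C_0 − rank ∂_1 = 10 − 9 = 1, and the invariant factors of ∂_1 are all 1, so H_0 ≅ Z.
  H_1: rank ker ∂_1 − rank ∂_2 = (30 − 9) − 20 = 1, and ∂_2 has invariant factor 2 > 1, so H_1 ≅ Z ⊕ Z/2Z.
  H_2: rank ker ∂_2 − rank ∂_3 = (20 − 20) − 0 = 0, and there is no ∂_3, so H_2 ≅ 0.

(K is a triangulation of the Klein bottle.)

H_0 = Z,  H_1 = Z ⊕ Z/2Z,  H_2 = 0.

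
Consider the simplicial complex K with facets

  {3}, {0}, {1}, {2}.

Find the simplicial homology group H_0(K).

Fix the vertex order 0 < 1 < 2 < 3 and write every simplex with vertices in increasing order. Then dim K = 0 and the simplices of K are:

  0-simplices (4): [0], [1], [2], [3]

Hence C_0 ≅ Z^4.

Reading off H_k = ker ∂_k / im ∂_{k+1}:

  H_0: rank C_0 − rank ∂_1 = 4 − 0 = 4, and there is no ∂_1, so H_0 = Z^4.

H_0 ≅ Z^4.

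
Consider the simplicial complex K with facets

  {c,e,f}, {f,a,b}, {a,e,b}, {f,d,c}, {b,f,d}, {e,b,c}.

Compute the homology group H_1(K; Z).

K has 6 vertices, 12 edges, 6 triangles.
rank ∂_1 = 5, rank ∂_2 = 6 ⇒ b_1 = 12 − 5 − 6 = 1; all invariant factors of ∂_2 are 1 so no torsion. So H_1 = Z.

H_1 = Z.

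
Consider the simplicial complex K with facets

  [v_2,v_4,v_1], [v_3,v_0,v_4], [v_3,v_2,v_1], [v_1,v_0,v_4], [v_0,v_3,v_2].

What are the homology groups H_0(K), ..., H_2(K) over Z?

We work with the vertex ordering v_0 < v_1 < v_2 < v_3 < v_4. The simplices of K, each written with vertices in increasing order, are:

  0-simplices (5): [v_0], [v_1], [v_2], [v_3], [v_4]
  1-simplices (10): [v_0,v_1], [v_0,v_2], [v_0,v_3], [v_0,v_4], [v_1,v_2], [v_1,v_3], [v_1,v_4], [v_2,v_3], [v_2,v_4], [v_3,v_4]
  2-simplices (5): [v_0,v_1,v_4], [v_0,v_2,v_3], [v_0,v_3,v_4], [v_1,v_2,v_3], [v_1,v_2,v_4]

Hence C_0 ≅ Z^5, C_1 ≅ Z^10, C_2 ≅ Z^5.

The boundary map ∂_1: C_1 → C_0 sends each edge [p,q] (with p < q) to q − p.
The 5×10 boundary matrix has rank 4 and Smith normal form diag(1,1,1,1).

The boundary map ∂_2: C_2 → C_1 acts by ∂[p,q,r] = [q,r] − [p,r] + [p,q]. For instance
  ∂[v_0,v_2,v_3] = [v_2,v_3] − [v_0,v_3] + [v_0,v_2],
  ∂[v_0,v_3,v_4] = [v_3,v_4] − [v_0,v_4] + [v_0,v_3].
The resulting 10×5 matrix has rank 5, and its Smith normal form has invariant factors (1,1,1,1,1).

From H_k ≅ ker(∂_k) / im(∂_{k+1}) we obtain:

  H_0: rank C_0 − rank ∂_1 = 5 − 4 = 1, and the invariant factors of ∂_1 are all 1, so H_0 = Z.
  H_1: rank ker ∂_1 − rank ∂_2 = (10 − 4) − 5 = 1, and the invariant factors of ∂_2 are all 1, so H_1 = Z.
  H_2: rank ker ∂_2 − rank ∂_3 = (5 − 5) − 0 = 0, and there is no ∂_3, so H_2 = 0.

H_0 ≅ Z,  H_1 ≅ Z,  H_2 = 0.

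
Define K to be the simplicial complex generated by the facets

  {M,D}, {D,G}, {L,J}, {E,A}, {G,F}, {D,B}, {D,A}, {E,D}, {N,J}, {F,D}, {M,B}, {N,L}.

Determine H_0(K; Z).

H_0 = Z^2.

Fix the vertex order A < B < D < E < F < G < J < L < M < N and write every simplex with vertices in increasing order. Then dim K = 1 and the simplices of K are:

  0-simplices (10): A, B, D, E, F, G, J, L, M, N
  1-simplices (12): AD, AE, BD, BM, DE, DF, DG, DM, FG, JL, JN, LN

so the chain groups are C_0 ≅ Z^10, C_1 ≅ Z^12.

Boundary ∂_1: C_1 → C_0 maps an edge to its endpoints' difference, ∂[p,q] = q − p. For instance
  ∂DF = F − D.
The resulting 10×12 matrix has rank 8, and its Smith normal form has invariant factors (1,1,1,1,1,1,1,1).

Computing H_k = (kernel of ∂_k) / (image of ∂_{k+1}):

  H_0: rank C_0 − rank ∂_1 = 10 − 8 = 2, and the invariant factors of ∂_1 are all 1, so H_0 ≅ Z^2.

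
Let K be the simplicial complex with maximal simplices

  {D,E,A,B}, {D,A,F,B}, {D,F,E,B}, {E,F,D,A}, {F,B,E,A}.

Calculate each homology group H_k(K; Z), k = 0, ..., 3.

H_0 = Z,  H_1 = 0,  H_2 = 0,  H_3 = Z.

K has 5 vertices, 10 edges, 10 triangles, 5 3-simplices.
rank ∂_0 = 0, rank ∂_1 = 4 ⇒ b_0 = 5 − 0 − 4 = 1; all invariant factors of ∂_1 are 1 so no torsion. So H_0 = Z.
rank ∂_1 = 4, rank ∂_2 = 6 ⇒ b_1 = 10 − 4 − 6 = 0; all invariant factors of ∂_2 are 1 so no torsion. So H_1 = 0.
rank ∂_2 = 6, rank ∂_3 = 4 ⇒ b_2 = 10 − 6 − 4 = 0; all invariant factors of ∂_3 are 1 so no torsion. So H_2 = 0.
rank ∂_3 = 4, rank ∂_4 = 0 ⇒ b_3 = 5 − 4 − 0 = 1. So H_3 = Z.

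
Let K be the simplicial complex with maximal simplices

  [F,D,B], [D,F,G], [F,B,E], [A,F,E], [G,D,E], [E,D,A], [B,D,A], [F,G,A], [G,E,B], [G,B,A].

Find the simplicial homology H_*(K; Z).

H_0 ≅ Z,  H_1 ≅ Z/2Z,  H_2 = 0.

Fix the vertex order A < B < D < E < F < G and write every simplex with vertices in increasing order. Then dim K = 2 and the simplices of K are:

  0-simplices (6): A, B, D, E, F, G
  1-simplices (15): AB, AD, AE, AF, AG, BD, BE, BF, BG, DE, DF, DG, EF, EG, FG
  2-simplices (10): ABD, ABG, ADE, AEF, AFG, BDF, BEF, BEG, DEG, DFG

so the chain groups are C_0 ≅ Z^6, C_1 ≅ Z^15, C_2 ≅ Z^10.

∂_1: C_1 → C_0 sends each edge [p,q] (with p < q) to q − p. For instance
  ∂FG = G − F.
The 6×15 boundary matrix has rank 5 and Smith normal form diag(1,1,1,1,1).

∂_2: C_2 → C_1 sends each 2-simplex [p,q,r] to [q,r] − [p,r] + [p,q]. For instance
  ∂ABG = BG − AG + AB,
  ∂ABD = BD − AD + AB.
The resulting 15×10 matrix has rank 10, and its Smith normal form has invariant factors (1,1,1,1,1,1,1,1,1,2).

Computing H_k = (kernel of ∂_k) / (image of ∂_{k+1}):

  H_0: rank C_0 − rank ∂_1 = 6 − 5 = 1, and the invariant factors of ∂_1 are all 1, so H_0 ≅ Z.
  H_1: rank ker ∂_1 − rank ∂_2 = (15 − 5) − 10 = 0, and ∂_2 has invariant factor 2 > 1, so H_1 ≅ Z/2Z.
  H_2: rank ker ∂_2 − rank ∂_3 = (10 − 10) − 0 = 0, and there is no ∂_3, so H_2 ≅ 0.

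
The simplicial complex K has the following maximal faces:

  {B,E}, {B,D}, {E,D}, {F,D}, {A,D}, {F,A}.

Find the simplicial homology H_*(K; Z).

Fix the vertex order A < B < D < E < F and write every simplex with vertices in increasing order. Then dim K = 1 and the simplices of K are:

  0-simplices (5): A, B, D, E, F
  1-simplices (6): AD, AF, BD, BE, DE, DF

so the chain groups are C_0 ≅ Z^5, C_1 ≅ Z^6.

Boundary ∂_1: C_1 → C_0 maps an edge to its endpoints' difference, ∂[p,q] = q − p.
This gives a 5×6 integer matrix of rank 4; reducing to Smith normal form yields diagonal entries (1,1,1,1).

Reading off H_k = ker ∂_k / im ∂_{k+1}:

  H_0: rank C_0 − rank ∂_1 = 5 − 4 = 1, and the invariant factors of ∂_1 are all 1, so H_0 = Z.
  H_1: rank ker ∂_1 − rank ∂_2 = (6 − 4) − 0 = 2, and there is no ∂_2, so H_1 = Z^2.

H_0 = Z,  H_1 = Z^2.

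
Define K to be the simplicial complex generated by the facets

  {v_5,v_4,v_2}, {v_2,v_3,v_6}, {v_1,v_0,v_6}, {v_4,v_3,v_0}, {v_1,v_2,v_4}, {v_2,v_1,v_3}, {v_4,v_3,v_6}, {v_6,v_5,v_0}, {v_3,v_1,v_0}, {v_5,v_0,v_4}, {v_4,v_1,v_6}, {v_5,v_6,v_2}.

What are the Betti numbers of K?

We work with the vertex ordering v_0 < v_1 < v_2 < v_3 < v_4 < v_5 < v_6. The simplices of K, each written with vertices in increasing order, are:

  0-simplices (7): [v_0], [v_1], [v_2], [v_3], [v_4], [v_5], [v_6]
  1-simplices (18): (18 of them)
  2-simplices (12): (12 of them)

so the chain groups are C_0 ≅ Z^7, C_1 ≅ Z^18, C_2 ≅ Z^12.

∂_1: C_1 → C_0 sends each edge [p,q] (with p < q) to q − p.
This gives a 7×18 integer matrix of rank 6; reducing to Smith normal form yields diagonal entries (1,1,1,1,1,1).

Boundary ∂_2: C_2 → C_1 maps a triangle to the signed sum of its edges. For instance
  ∂[v_1,v_2,v_4] = [v_2,v_4] − [v_1,v_4] + [v_1,v_2],
  ∂[v_2,v_3,v_6] = [v_3,v_6] − [v_2,v_6] + [v_2,v_3].
The resulting 18×12 matrix has rank 12, and its Smith normal form has invariant factors (1,1,1,1,1,1,1,1,1,1,1,2).

Computing H_k = (kernel of ∂_k) / (image of ∂_{k+1}):

  H_0: rank C_0 − rank ∂_1 = 7 − 6 = 1, and the invariant factors of ∂_1 are all 1, so H_0 ≅ Z.
  H_1: rank ker ∂_1 − rank ∂_2 = (18 − 6) − 12 = 0, and ∂_2 has invariant factor 2 > 1, so H_1 ≅ Z/2.
  H_2: rank ker ∂_2 − rank ∂_3 = (12 − 12) − 0 = 0, and there is no ∂_3, so H_2 ≅ 0.

As a check, the Euler characteristic is 7 − 18 + 12 = 1, which agrees with 1 − 0 + 0 = 1.

Hence the Betti numbers are b_0 = 1, b_1 = 0, b_2 = 0.

b_0 = 1, b_1 = 0, b_2 = 0.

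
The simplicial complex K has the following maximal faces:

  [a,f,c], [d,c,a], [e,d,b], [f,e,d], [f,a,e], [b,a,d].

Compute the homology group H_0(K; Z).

We work with the vertex ordering a < b < c < d < e < f. The simplices of K, each written with vertices in increasing order, are:

  0-simplices (6): a, b, c, d, e, f
  1-simplices (12): ab, ac, ad, ae, af, bd, be, cd, cf, de, df, ef
  2-simplices (6): abd, acd, acf, aef, bde, def

Hence C_0 ≅ Z^6, C_1 ≅ Z^12, C_2 ≅ Z^6.

The boundary map ∂_1: C_1 → C_0 maps an edge to its endpoints' difference, ∂[p,q] = q − p. For instance
  ∂cf = f − c.
The 6×12 boundary matrix has rank 5 and Smith normal form diag(1,1,1,1,1).

The boundary map ∂_2: C_2 → C_1 acts by ∂[p,q,r] = [q,r] − [p,r] + [p,q]. For instance
  ∂acd = cd − ad + ac,
  ∂bde = de − be + bd.
This gives a 12×6 integer matrix of rank 6; reducing to Smith normal form yields diagonal entries (1,1,1,1,1,1).

From H_k ≅ ker(∂_k) / im(∂_{k+1}) we obtain:

  H_0: rank C_0 − rank ∂_1 = 6 − 5 = 1, and the invariant factors of ∂_1 are all 1, so H_0 ≅ Z.

H_0 = Z.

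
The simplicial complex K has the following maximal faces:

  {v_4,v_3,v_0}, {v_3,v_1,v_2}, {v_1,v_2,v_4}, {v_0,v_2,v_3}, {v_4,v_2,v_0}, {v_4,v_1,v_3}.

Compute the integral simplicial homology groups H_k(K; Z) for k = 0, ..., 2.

Order the vertices as v_0 < v_1 < v_2 < v_3 < v_4. Listing each simplex with vertices in this order, K has dimension 2 with simplices:

  0-simplices (5): [v_0], [v_1], [v_2], [v_3], [v_4]
  1-simplices (9): [v_0,v_2], [v_0,v_3], [v_0,v_4], [v_1,v_2], [v_1,v_3], [v_1,v_4], [v_2,v_3], [v_2,v_4], [v_3,v_4]
  2-simplices (6): [v_0,v_2,v_3], [v_0,v_2,v_4], [v_0,v_3,v_4], [v_1,v_2,v_3], [v_1,v_2,v_4], [v_1,v_3,v_4]

so the chain groups are C_0 ≅ Z^5, C_1 ≅ Z^9, C_2 ≅ Z^6.

∂_1: C_1 → C_0 maps an edge to its endpoints' difference, ∂[p,q] = q − p. For instance
  ∂[v_0,v_3] = [v_3] − [v_0].
The resulting 5×9 matrix has rank 4, and its Smith normal form has invariant factors (1,1,1,1).

Boundary ∂_2: C_2 → C_1 sends each 2-simplex [p,q,r] to [q,r] − [p,r] + [p,q]. For instance
  ∂[v_0,v_2,v_4] = [v_2,v_4] − [v_0,v_4] + [v_0,v_2],
  ∂[v_1,v_2,v_3] = [v_2,v_3] − [v_1,v_3] + [v_1,v_2].
The 9×6 boundary matrix has rank 5 and Smith normal form diag(1,1,1,1,1).

Computing H_k = (kernel of ∂_k) / (image of ∂_{k+1}):

  H_0: rank C_0 − rank ∂_1 = 5 − 4 = 1, and the invariant factors of ∂_1 are all 1, so H_0 ≅ Z.
  H_1: rank ker ∂_1 − rank ∂_2 = (9 − 4) − 5 = 0, and the invariant factors of ∂_2 are all 1, so H_1 ≅ 0.
  H_2: rank ker ∂_2 − rank ∂_3 = (6 − 5) − 0 = 1, and there is no ∂_3, so H_2 ≅ Z.

H_0 = Z,  H_1 = 0,  H_2 = Z.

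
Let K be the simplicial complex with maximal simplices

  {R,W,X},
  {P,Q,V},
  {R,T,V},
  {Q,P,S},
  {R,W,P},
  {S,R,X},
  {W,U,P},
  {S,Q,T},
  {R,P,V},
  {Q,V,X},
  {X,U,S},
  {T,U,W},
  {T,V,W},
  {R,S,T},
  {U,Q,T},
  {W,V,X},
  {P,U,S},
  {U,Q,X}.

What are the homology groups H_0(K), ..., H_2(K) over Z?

We work with the vertex ordering P < Q < R < S < T < U < V < W < X. The simplices of K, each written with vertices in increasing order, are:

  0-simplices (9): P, Q, R, S, T, U, V, W, X
  1-simplices (27): PQ, PR, PS, PU, PV, PW, QS, QT, QU, QV, QX, RS, RT, RV, RW, RX, ST, SU, SX, TU, TV, TW, UW, UX, VW, VX, WX
  2-simplices (18): PQS, PQV, PRV, PRW, PSU, PUW, QST, QTU, QUX, QVX, RST, RSX, RTV, RWX, SUX, TUW, TVW, VWX

Hence C_0 ≅ Z^9, C_1 ≅ Z^27, C_2 ≅ Z^18.

Boundary ∂_1: C_1 → C_0 sends each edge [p,q] (with p < q) to q − p. For instance
  ∂RT = T − R.
This gives a 9×27 integer matrix of rank 8; reducing to Smith normal form yields diagonal entries (1,1,1,1,1,1,1,1).

Boundary ∂_2: C_2 → C_1 maps a triangle to the signed sum of its edges. For instance
  ∂QTU = TU − QU + QT,
  ∂SUX = UX − SX + SU.
The 27×18 boundary matrix has rank 18 and Smith normal form diag(1,1,1,1,1,1,1,1,1,1,1,1,1,1,1,1,1,2).

Now H_k = ker ∂_k / im ∂_{k+1}, so:

  H_0: rank C_0 − rank ∂_1 = 9 − 8 = 1, and the invariant factors of ∂_1 are all 1, so H_0 = Z.
  H_1: rank ker ∂_1 − rank ∂_2 = (27 − 8) − 18 = 1, and ∂_2 has invariant factor 2 > 1, so H_1 = Z ⊕ Z/2.
  H_2: rank ker ∂_2 − rank ∂_3 = (18 − 18) − 0 = 0, and there is no ∂_3, so H_2 = 0.

As a check, the Euler characteristic is 9 − 27 + 18 = 0, which agrees with 1 − 1 + 0 = 0.

H_0 ≅ Z,  H_1 ≅ Z ⊕ Z/2,  H_2 = 0.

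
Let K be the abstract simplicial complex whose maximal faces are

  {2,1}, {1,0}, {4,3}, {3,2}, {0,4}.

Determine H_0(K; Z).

Take the total order 0 < 1 < 2 < 3 < 4 on the vertex set. Then K (dimension 1) consists of the simplices:

  0-simplices (5): [0], [1], [2], [3], [4]
  1-simplices (5): [0,1], [0,4], [1,2], [2,3], [3,4]

so the chain groups are C_0 ≅ Z^5, C_1 ≅ Z^5.

∂_1: C_1 → C_0 is given by ∂[p,q] = [q] − [p]. For instance
  ∂[2,3] = [3] − [2].
The 5×5 boundary matrix has rank 4 and Smith normal form diag(1,1,1,1).

Now H_k = ker ∂_k / im ∂_{k+1}, so:

  H_0: rank C_0 − rank ∂_1 = 5 − 4 = 1, and the invariant factors of ∂_1 are all 1, so H_0 ≅ Z.

(K is a triangulation of the circle S^1.)

H_0 ≅ Z.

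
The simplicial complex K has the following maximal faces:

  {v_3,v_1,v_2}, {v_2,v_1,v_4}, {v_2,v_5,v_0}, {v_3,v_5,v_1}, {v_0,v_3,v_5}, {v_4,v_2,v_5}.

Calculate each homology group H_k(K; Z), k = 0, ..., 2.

H_0 ≅ Z,  H_1 ≅ Z,  H_2 = 0.

K has 6 vertices, 12 edges, 6 triangles.
rank ∂_0 = 0, rank ∂_1 = 5 ⇒ b_0 = 6 − 0 − 5 = 1; all invariant factors of ∂_1 are 1 so no torsion. So H_0 = Z.
rank ∂_1 = 5, rank ∂_2 = 6 ⇒ b_1 = 12 − 5 − 6 = 1; all invariant factors of ∂_2 are 1 so no torsion. So H_1 = Z.
rank ∂_2 = 6, rank ∂_3 = 0 ⇒ b_2 = 6 − 6 − 0 = 0. So H_2 = 0.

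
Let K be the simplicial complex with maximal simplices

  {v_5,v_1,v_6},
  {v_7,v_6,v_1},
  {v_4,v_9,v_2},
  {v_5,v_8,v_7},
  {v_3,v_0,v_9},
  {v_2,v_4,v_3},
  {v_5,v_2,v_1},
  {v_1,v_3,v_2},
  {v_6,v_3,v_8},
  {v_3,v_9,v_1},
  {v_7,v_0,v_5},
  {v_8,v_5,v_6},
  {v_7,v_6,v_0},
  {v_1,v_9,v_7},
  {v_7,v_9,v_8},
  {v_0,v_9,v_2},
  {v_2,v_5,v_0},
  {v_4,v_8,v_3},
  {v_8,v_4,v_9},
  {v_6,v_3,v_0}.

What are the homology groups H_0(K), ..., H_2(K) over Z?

H_0 = Z,  H_1 = Z ⊕ Z_2,  H_2 = 0.

We work with the vertex ordering v_0 < v_1 < v_2 < v_3 < v_4 < v_5 < v_6 < v_7 < v_8 < v_9. The simplices of K, each written with vertices in increasing order, are:

  0-simplices (10): [v_0], [v_1], [v_2], [v_3], [v_4], [v_5], [v_6], [v_7], [v_8], [v_9]
  1-simplices (30): (30 of them)
  2-simplices (20): (20 of them)

so the chain groups are C_0 ≅ Z^10, C_1 ≅ Z^30, C_2 ≅ Z^20.

Boundary ∂_1: C_1 → C_0 is given by ∂[p,q] = [q] − [p].
The 10×30 boundary matrix has rank 9 and Smith normal form diag(1,1,1,1,1,1,1,1,1).

∂_2: C_2 → C_1 maps a triangle to the signed sum of its edges. For instance
  ∂[v_1,v_6,v_7] = [v_6,v_7] − [v_1,v_7] + [v_1,v_6],
  ∂[v_1,v_7,v_9] = [v_7,v_9] − [v_1,v_9] + [v_1,v_7].
The resulting 30×20 matrix has rank 20, and its Smith normal form has invariant factors (1,1,1,1,1,1,1,1,1,1,1,1,1,1,1,1,1,1,1,2).

From H_k ≅ ker(∂_k) / im(∂_{k+1}) we obtain:

  H_0: rank C_0 − rank ∂_1 = 10 − 9 = 1, and the invariant factors of ∂_1 are all 1, so H_0 = Z.
  H_1: rank ker ∂_1 − rank ∂_2 = (30 − 9) − 20 = 1, and ∂_2 has invariant factor 2 > 1, so H_1 = Z ⊕ Z_2.
  H_2: rank ker ∂_2 − rank ∂_3 = (20 − 20) − 0 = 0, and there is no ∂_3, so H_2 = 0.

(K is a triangulation of the Klein bottle.)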